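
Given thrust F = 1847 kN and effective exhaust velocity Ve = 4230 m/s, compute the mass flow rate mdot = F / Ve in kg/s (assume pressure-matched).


mdot = F / Ve = 1847000 / 4230 = 436.6 kg/s

436.6 kg/s


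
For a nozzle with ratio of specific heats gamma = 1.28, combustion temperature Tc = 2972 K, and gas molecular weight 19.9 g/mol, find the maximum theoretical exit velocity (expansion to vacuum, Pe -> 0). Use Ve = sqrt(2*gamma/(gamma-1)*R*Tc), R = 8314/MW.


R = 8314 / 19.9 = 417.79 J/(kg.K)
Ve = sqrt(2 * 1.28 / (1.28 - 1) * 417.79 * 2972) = 3369 m/s

3369 m/s


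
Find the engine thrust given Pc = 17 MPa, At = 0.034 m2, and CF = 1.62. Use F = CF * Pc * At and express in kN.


F = 1.62 * 17e6 * 0.034 = 936360.0 N = 936.4 kN

936.4 kN


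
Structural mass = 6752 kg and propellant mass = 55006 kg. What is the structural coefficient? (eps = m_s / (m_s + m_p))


eps = 6752 / (6752 + 55006) = 0.1093

0.1093


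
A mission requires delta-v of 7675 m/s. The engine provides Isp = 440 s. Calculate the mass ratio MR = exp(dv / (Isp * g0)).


Ve = 440 * 9.81 = 4316.4 m/s
MR = exp(7675 / 4316.4) = 5.919

5.919


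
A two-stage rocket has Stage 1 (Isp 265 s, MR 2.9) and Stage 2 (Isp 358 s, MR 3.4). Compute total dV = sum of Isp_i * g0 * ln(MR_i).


dV1 = 265 * 9.81 * ln(2.9) = 2767.9 m/s
dV2 = 358 * 9.81 * ln(3.4) = 4297.9 m/s
Total dV = 2767.9 + 4297.9 = 7065.8 m/s ~ 7066 m/s

7066 m/s


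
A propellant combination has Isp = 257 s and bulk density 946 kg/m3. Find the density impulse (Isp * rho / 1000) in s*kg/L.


rho*Isp = 257 * 946 / 1000 = 243 s*kg/L

243 s*kg/L


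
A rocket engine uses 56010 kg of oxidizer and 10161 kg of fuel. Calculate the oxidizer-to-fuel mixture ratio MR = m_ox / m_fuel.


MR = 56010 / 10161 = 5.51

5.51


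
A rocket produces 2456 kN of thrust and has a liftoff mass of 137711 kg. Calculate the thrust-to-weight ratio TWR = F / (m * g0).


TWR = 2456000 / (137711 * 9.81) = 1.82

1.82


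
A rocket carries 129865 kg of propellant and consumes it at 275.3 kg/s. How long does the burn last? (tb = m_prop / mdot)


tb = 129865 / 275.3 = 471.7 s

471.7 s


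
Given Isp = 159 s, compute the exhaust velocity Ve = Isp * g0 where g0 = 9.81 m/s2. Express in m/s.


Ve = Isp * g0 = 159 * 9.81 = 1559.8 m/s

1559.8 m/s


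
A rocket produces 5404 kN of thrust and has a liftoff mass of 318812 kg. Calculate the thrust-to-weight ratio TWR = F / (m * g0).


TWR = 5404000 / (318812 * 9.81) = 1.73

1.73


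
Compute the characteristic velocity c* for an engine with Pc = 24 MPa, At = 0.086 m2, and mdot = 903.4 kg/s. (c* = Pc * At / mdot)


c* = 24e6 * 0.086 / 903.4 = 2285 m/s

2285 m/s


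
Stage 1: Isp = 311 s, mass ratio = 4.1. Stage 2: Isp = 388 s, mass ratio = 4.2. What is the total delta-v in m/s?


dV1 = 311 * 9.81 * ln(4.1) = 4304.8 m/s
dV2 = 388 * 9.81 * ln(4.2) = 5462.3 m/s
Total dV = 4304.8 + 5462.3 = 9767.1 m/s ~ 9767 m/s

9767 m/s


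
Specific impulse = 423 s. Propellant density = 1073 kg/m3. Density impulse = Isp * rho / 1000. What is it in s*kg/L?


rho*Isp = 423 * 1073 / 1000 = 454 s*kg/L

454 s*kg/L


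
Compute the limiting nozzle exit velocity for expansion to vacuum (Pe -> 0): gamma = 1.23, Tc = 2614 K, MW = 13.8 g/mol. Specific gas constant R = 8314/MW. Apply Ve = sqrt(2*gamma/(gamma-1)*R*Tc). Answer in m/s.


R = 8314 / 13.8 = 602.46 J/(kg.K)
Ve = sqrt(2 * 1.23 / (1.23 - 1) * 602.46 * 2614) = 4104 m/s

4104 m/s


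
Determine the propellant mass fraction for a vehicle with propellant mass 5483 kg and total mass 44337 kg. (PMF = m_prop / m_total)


PMF = 5483 / 44337 = 0.124

0.124


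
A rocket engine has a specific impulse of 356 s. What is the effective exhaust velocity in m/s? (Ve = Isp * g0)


Ve = Isp * g0 = 356 * 9.81 = 3492.4 m/s

3492.4 m/s


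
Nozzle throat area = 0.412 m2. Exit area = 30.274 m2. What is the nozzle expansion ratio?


AR = 30.274 / 0.412 = 73.5

73.5


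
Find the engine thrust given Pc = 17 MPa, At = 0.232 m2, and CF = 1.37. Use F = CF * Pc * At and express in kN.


F = 1.37 * 17e6 * 0.232 = 5.4033e+06 N = 5403.3 kN

5403.3 kN


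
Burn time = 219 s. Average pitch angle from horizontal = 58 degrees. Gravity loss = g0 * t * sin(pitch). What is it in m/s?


GL = 9.81 * 219 * sin(58 deg) = 1822 m/s

1822 m/s


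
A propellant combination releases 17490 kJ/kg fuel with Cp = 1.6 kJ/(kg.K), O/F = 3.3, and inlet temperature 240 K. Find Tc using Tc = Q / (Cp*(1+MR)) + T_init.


Tc = 17490 / (1.6 * (1 + 3.3)) + 240 = 2782 K

2782 K


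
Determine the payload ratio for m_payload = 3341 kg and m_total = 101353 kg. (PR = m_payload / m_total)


PR = 3341 / 101353 = 0.033

0.033


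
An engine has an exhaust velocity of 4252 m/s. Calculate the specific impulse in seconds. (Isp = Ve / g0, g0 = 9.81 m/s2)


Isp = Ve / g0 = 4252 / 9.81 = 433.4 s

433.4 s


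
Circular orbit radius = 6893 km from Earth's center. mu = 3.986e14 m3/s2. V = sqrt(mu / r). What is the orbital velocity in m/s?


V = sqrt(3.986e14 / 6893000) = 7604 m/s

7604 m/s


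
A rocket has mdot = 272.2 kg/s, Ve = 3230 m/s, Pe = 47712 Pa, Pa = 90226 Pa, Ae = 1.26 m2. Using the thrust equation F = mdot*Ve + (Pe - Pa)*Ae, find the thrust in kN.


F = 272.2 * 3230 + (47712 - 90226) * 1.26 = 825638.0 N = 825.6 kN

825.6 kN


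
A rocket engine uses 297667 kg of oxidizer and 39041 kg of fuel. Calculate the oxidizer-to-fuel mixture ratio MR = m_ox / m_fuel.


MR = 297667 / 39041 = 7.62

7.62


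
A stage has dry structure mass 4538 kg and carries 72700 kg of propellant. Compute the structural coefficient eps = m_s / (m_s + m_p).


eps = 4538 / (4538 + 72700) = 0.0588

0.0588


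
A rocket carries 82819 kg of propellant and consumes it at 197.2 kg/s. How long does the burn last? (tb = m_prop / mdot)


tb = 82819 / 197.2 = 420.0 s

420.0 s


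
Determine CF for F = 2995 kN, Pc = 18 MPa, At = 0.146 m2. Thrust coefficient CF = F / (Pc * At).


CF = 2995000 / (18e6 * 0.146) = 1.14

1.14


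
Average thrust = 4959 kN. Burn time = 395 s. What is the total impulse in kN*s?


It = 4959 * 395 = 1958805 kN*s

1958805 kN*s


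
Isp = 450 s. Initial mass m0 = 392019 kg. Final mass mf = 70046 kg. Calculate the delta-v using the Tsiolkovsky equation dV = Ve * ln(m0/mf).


Ve = 450 * 9.81 = 4414.5 m/s
dV = 4414.5 * ln(392019/70046) = 7602 m/s

7602 m/s


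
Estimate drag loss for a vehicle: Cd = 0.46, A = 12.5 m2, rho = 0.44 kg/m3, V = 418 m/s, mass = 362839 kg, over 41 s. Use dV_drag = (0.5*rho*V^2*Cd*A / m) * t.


D = 0.5 * 0.44 * 418^2 * 0.46 * 12.5 = 221025.86 N
a = 221025.86 / 362839 = 0.6092 m/s2
dV = 0.6092 * 41 = 25.0 m/s

25.0 m/s


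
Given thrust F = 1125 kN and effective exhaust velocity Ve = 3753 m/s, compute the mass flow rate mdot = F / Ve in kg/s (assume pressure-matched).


mdot = F / Ve = 1125000 / 3753 = 299.8 kg/s

299.8 kg/s


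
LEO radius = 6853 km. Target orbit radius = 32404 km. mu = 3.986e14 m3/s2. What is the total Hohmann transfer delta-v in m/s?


V1 = sqrt(mu/r1) = 7626.55 m/s
dV1 = V1*(sqrt(2*r2/(r1+r2)) - 1) = 2172.5 m/s
V2 = sqrt(mu/r2) = 3507.27 m/s
dV2 = V2*(1 - sqrt(2*r1/(r1+r2))) = 1434.91 m/s
Total dV = 3607 m/s

3607 m/s


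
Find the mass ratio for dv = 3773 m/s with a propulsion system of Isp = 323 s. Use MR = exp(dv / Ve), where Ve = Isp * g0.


Ve = 323 * 9.81 = 3168.63 m/s
MR = exp(3773 / 3168.63) = 3.289

3.289


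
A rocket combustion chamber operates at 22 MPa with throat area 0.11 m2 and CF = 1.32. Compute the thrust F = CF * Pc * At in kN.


F = 1.32 * 22e6 * 0.11 = 3.1944e+06 N = 3194.4 kN

3194.4 kN


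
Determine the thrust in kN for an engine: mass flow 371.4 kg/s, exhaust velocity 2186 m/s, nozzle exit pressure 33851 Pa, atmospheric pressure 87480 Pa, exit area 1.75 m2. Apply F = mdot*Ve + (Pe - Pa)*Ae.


F = 371.4 * 2186 + (33851 - 87480) * 1.75 = 718030.0 N = 718.0 kN

718.0 kN


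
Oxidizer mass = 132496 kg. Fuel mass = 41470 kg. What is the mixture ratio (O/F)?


MR = 132496 / 41470 = 3.19

3.19


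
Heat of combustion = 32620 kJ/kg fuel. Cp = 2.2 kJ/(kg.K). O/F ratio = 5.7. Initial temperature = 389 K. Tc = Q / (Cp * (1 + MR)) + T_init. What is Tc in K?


Tc = 32620 / (2.2 * (1 + 5.7)) + 389 = 2602 K

2602 K


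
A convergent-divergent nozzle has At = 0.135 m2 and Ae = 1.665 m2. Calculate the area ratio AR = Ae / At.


AR = 1.665 / 0.135 = 12.3

12.3


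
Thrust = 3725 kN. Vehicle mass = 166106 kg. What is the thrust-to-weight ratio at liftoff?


TWR = 3725000 / (166106 * 9.81) = 2.29

2.29


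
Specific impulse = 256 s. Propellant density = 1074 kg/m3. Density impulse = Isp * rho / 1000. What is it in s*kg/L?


rho*Isp = 256 * 1074 / 1000 = 275 s*kg/L

275 s*kg/L


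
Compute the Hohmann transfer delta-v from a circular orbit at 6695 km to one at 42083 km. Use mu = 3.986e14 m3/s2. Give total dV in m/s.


V1 = sqrt(mu/r1) = 7716.02 m/s
dV1 = V1*(sqrt(2*r2/(r1+r2)) - 1) = 2419.59 m/s
V2 = sqrt(mu/r2) = 3077.62 m/s
dV2 = V2*(1 - sqrt(2*r1/(r1+r2))) = 1465.14 m/s
Total dV = 3885 m/s

3885 m/s


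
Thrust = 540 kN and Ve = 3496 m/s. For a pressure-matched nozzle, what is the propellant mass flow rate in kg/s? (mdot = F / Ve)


mdot = F / Ve = 540000 / 3496 = 154.5 kg/s

154.5 kg/s


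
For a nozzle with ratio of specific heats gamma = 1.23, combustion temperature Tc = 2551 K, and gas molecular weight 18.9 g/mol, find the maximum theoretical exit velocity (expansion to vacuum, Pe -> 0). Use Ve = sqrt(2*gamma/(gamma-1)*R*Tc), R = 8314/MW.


R = 8314 / 18.9 = 439.89 J/(kg.K)
Ve = sqrt(2 * 1.23 / (1.23 - 1) * 439.89 * 2551) = 3464 m/s

3464 m/s


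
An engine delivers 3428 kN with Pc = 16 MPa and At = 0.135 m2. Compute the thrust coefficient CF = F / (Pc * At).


CF = 3428000 / (16e6 * 0.135) = 1.59

1.59


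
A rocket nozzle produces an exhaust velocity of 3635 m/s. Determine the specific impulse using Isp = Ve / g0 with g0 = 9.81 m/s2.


Isp = Ve / g0 = 3635 / 9.81 = 370.5 s

370.5 s


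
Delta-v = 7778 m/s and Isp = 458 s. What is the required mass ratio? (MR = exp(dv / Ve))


Ve = 458 * 9.81 = 4492.98 m/s
MR = exp(7778 / 4492.98) = 5.647

5.647


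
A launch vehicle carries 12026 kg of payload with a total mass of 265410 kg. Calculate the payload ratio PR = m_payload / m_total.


PR = 12026 / 265410 = 0.0453

0.0453


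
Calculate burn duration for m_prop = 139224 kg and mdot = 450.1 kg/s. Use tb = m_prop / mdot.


tb = 139224 / 450.1 = 309.3 s

309.3 s


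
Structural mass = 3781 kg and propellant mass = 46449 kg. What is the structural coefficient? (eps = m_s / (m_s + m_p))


eps = 3781 / (3781 + 46449) = 0.0753

0.0753


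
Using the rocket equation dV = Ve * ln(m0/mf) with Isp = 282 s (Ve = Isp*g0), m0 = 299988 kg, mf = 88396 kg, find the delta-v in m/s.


Ve = 282 * 9.81 = 2766.42 m/s
dV = 2766.42 * ln(299988/88396) = 3380 m/s

3380 m/s


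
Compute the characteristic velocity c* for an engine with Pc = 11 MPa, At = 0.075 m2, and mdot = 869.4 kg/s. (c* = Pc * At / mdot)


c* = 11e6 * 0.075 / 869.4 = 949 m/s

949 m/s


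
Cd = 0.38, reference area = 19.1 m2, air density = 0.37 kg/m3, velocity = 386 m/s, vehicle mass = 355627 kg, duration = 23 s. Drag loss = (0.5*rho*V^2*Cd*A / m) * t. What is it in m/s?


D = 0.5 * 0.37 * 386^2 * 0.38 * 19.1 = 200061.4 N
a = 200061.4 / 355627 = 0.5626 m/s2
dV = 0.5626 * 23 = 12.9 m/s

12.9 m/s


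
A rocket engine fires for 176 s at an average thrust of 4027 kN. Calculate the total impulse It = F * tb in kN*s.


It = 4027 * 176 = 708752 kN*s

708752 kN*s


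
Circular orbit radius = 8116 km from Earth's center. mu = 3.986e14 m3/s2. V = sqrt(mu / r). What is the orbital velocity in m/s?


V = sqrt(3.986e14 / 8116000) = 7008 m/s

7008 m/s


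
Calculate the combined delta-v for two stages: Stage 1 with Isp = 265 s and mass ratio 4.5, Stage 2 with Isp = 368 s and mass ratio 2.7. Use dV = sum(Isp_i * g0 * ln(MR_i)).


dV1 = 265 * 9.81 * ln(4.5) = 3910.1 m/s
dV2 = 368 * 9.81 * ln(2.7) = 3585.7 m/s
Total dV = 3910.1 + 3585.7 = 7495.8 m/s ~ 7496 m/s

7496 m/s


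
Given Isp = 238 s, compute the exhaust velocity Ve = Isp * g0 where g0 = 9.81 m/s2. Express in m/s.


Ve = Isp * g0 = 238 * 9.81 = 2334.8 m/s

2334.8 m/s


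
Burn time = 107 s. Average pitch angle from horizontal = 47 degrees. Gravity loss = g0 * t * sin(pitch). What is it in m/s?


GL = 9.81 * 107 * sin(47 deg) = 768 m/s

768 m/s


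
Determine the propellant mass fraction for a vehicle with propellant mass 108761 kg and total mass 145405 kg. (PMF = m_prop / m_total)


PMF = 108761 / 145405 = 0.748

0.748


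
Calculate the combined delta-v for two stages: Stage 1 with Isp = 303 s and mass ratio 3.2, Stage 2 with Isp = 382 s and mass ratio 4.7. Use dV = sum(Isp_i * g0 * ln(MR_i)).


dV1 = 303 * 9.81 * ln(3.2) = 3457.4 m/s
dV2 = 382 * 9.81 * ln(4.7) = 5799.4 m/s
Total dV = 3457.4 + 5799.4 = 9256.8 m/s ~ 9257 m/s

9257 m/s


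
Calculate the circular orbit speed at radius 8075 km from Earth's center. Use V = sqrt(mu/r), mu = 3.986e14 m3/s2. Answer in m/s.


V = sqrt(3.986e14 / 8075000) = 7026 m/s

7026 m/s


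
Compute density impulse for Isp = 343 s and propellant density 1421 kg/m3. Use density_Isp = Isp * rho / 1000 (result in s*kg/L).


rho*Isp = 343 * 1421 / 1000 = 487 s*kg/L

487 s*kg/L


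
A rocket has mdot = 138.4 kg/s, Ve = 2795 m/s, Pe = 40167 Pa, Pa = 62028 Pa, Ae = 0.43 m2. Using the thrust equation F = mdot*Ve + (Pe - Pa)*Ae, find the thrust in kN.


F = 138.4 * 2795 + (40167 - 62028) * 0.43 = 377428.0 N = 377.4 kN

377.4 kN


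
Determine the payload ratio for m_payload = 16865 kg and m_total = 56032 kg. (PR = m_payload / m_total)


PR = 16865 / 56032 = 0.301

0.301


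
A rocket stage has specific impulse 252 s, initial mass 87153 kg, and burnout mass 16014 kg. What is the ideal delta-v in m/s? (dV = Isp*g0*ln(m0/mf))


Ve = 252 * 9.81 = 2472.12 m/s
dV = 2472.12 * ln(87153/16014) = 4188 m/s

4188 m/s


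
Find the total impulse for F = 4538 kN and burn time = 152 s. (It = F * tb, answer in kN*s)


It = 4538 * 152 = 689776 kN*s

689776 kN*s


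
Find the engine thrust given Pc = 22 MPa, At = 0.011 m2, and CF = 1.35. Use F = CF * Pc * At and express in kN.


F = 1.35 * 22e6 * 0.011 = 326700.0 N = 326.7 kN

326.7 kN


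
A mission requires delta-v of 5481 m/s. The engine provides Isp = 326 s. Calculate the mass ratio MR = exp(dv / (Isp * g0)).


Ve = 326 * 9.81 = 3198.06 m/s
MR = exp(5481 / 3198.06) = 5.55

5.55


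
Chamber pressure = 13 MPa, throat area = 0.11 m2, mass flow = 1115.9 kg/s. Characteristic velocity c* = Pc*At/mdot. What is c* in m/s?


c* = 13e6 * 0.11 / 1115.9 = 1281 m/s

1281 m/s


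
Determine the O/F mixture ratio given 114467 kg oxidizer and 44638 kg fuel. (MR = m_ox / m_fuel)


MR = 114467 / 44638 = 2.56

2.56


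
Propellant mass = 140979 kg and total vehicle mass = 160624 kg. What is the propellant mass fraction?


PMF = 140979 / 160624 = 0.878

0.878


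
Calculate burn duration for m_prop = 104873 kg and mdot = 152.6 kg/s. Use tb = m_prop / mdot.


tb = 104873 / 152.6 = 687.2 s

687.2 s


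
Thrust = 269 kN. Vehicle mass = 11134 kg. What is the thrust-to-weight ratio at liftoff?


TWR = 269000 / (11134 * 9.81) = 2.46

2.46


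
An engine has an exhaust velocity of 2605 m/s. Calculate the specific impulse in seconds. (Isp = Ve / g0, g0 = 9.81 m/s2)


Isp = Ve / g0 = 2605 / 9.81 = 265.5 s

265.5 s


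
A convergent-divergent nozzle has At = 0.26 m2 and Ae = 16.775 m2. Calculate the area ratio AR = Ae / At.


AR = 16.775 / 0.26 = 64.5

64.5


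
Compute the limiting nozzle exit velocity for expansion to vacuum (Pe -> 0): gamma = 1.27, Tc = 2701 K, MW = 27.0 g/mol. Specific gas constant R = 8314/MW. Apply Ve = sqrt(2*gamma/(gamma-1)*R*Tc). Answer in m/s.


R = 8314 / 27.0 = 307.93 J/(kg.K)
Ve = sqrt(2 * 1.27 / (1.27 - 1) * 307.93 * 2701) = 2797 m/s

2797 m/s


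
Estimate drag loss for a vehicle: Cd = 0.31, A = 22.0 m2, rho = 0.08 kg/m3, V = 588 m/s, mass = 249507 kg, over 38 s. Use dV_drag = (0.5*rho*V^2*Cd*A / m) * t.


D = 0.5 * 0.08 * 588^2 * 0.31 * 22.0 = 94318.96 N
a = 94318.96 / 249507 = 0.378 m/s2
dV = 0.378 * 38 = 14.4 m/s

14.4 m/s


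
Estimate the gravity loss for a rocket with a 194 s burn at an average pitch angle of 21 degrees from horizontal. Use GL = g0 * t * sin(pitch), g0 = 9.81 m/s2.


GL = 9.81 * 194 * sin(21 deg) = 682 m/s

682 m/s


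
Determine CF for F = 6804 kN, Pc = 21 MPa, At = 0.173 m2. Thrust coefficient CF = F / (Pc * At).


CF = 6804000 / (21e6 * 0.173) = 1.87

1.87


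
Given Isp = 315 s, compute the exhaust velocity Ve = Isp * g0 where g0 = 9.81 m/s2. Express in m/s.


Ve = Isp * g0 = 315 * 9.81 = 3090.2 m/s

3090.2 m/s


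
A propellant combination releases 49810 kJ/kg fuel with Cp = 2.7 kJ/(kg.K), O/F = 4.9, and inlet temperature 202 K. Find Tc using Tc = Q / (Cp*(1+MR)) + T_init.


Tc = 49810 / (2.7 * (1 + 4.9)) + 202 = 3329 K

3329 K


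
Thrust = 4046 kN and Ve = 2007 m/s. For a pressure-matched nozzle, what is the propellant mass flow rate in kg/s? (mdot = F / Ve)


mdot = F / Ve = 4046000 / 2007 = 2015.9 kg/s

2015.9 kg/s


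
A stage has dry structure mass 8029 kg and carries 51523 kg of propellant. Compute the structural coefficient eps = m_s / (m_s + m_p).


eps = 8029 / (8029 + 51523) = 0.1348

0.1348


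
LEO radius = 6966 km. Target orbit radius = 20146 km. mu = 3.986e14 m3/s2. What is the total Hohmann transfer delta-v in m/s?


V1 = sqrt(mu/r1) = 7564.44 m/s
dV1 = V1*(sqrt(2*r2/(r1+r2)) - 1) = 1657.14 m/s
V2 = sqrt(mu/r2) = 4448.1 m/s
dV2 = V2*(1 - sqrt(2*r1/(r1+r2))) = 1259.5 m/s
Total dV = 2917 m/s

2917 m/s


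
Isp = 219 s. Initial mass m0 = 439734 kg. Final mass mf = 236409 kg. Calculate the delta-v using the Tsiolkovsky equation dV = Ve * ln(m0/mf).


Ve = 219 * 9.81 = 2148.39 m/s
dV = 2148.39 * ln(439734/236409) = 1333 m/s

1333 m/s


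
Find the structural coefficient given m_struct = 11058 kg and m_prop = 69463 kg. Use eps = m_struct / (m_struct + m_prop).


eps = 11058 / (11058 + 69463) = 0.1373

0.1373


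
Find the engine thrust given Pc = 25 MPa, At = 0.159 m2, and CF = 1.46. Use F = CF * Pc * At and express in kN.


F = 1.46 * 25e6 * 0.159 = 5.8035e+06 N = 5803.5 kN

5803.5 kN


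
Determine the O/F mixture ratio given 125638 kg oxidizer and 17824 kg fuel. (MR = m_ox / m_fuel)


MR = 125638 / 17824 = 7.05

7.05


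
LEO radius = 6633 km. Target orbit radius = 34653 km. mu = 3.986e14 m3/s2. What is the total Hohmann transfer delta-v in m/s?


V1 = sqrt(mu/r1) = 7752.0 m/s
dV1 = V1*(sqrt(2*r2/(r1+r2)) - 1) = 2291.79 m/s
V2 = sqrt(mu/r2) = 3391.55 m/s
dV2 = V2*(1 - sqrt(2*r1/(r1+r2))) = 1469.05 m/s
Total dV = 3761 m/s

3761 m/s


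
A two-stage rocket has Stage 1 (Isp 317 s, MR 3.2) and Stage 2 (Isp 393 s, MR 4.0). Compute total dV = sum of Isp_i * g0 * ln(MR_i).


dV1 = 317 * 9.81 * ln(3.2) = 3617.1 m/s
dV2 = 393 * 9.81 * ln(4.0) = 5344.6 m/s
Total dV = 3617.1 + 5344.6 = 8961.7 m/s ~ 8962 m/s

8962 m/s


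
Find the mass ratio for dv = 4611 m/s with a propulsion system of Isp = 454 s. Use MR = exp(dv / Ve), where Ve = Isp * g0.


Ve = 454 * 9.81 = 4453.74 m/s
MR = exp(4611 / 4453.74) = 2.816

2.816


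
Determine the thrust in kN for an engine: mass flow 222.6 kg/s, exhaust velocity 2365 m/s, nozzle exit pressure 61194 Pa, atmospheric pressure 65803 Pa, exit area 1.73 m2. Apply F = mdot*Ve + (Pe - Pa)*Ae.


F = 222.6 * 2365 + (61194 - 65803) * 1.73 = 518475.0 N = 518.5 kN

518.5 kN


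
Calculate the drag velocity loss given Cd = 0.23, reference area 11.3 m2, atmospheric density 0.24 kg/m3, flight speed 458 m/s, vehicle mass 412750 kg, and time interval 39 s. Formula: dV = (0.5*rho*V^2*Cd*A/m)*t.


D = 0.5 * 0.24 * 458^2 * 0.23 * 11.3 = 65421.2 N
a = 65421.2 / 412750 = 0.1585 m/s2
dV = 0.1585 * 39 = 6.2 m/s

6.2 m/s


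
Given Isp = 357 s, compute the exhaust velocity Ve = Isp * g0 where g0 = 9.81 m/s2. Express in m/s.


Ve = Isp * g0 = 357 * 9.81 = 3502.2 m/s

3502.2 m/s


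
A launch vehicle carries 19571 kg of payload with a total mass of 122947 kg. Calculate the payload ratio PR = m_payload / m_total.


PR = 19571 / 122947 = 0.1592

0.1592


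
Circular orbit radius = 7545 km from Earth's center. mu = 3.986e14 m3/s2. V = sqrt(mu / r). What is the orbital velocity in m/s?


V = sqrt(3.986e14 / 7545000) = 7268 m/s

7268 m/s


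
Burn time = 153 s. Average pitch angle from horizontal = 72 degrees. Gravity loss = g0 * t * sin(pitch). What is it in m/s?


GL = 9.81 * 153 * sin(72 deg) = 1427 m/s

1427 m/s


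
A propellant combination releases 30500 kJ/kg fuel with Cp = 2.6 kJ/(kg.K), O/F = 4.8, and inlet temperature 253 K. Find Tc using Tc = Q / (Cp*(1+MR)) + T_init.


Tc = 30500 / (2.6 * (1 + 4.8)) + 253 = 2276 K

2276 K


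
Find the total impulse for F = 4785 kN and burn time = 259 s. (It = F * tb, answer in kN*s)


It = 4785 * 259 = 1239315 kN*s

1239315 kN*s


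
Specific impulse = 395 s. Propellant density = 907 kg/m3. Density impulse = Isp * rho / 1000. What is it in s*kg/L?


rho*Isp = 395 * 907 / 1000 = 358 s*kg/L

358 s*kg/L


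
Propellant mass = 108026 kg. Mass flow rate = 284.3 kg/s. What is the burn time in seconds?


tb = 108026 / 284.3 = 380.0 s

380.0 s


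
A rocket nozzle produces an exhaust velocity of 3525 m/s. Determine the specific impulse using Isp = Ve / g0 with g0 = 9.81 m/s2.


Isp = Ve / g0 = 3525 / 9.81 = 359.3 s

359.3 s


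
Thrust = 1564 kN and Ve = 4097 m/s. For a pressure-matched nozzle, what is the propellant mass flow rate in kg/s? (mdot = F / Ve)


mdot = F / Ve = 1564000 / 4097 = 381.7 kg/s

381.7 kg/s


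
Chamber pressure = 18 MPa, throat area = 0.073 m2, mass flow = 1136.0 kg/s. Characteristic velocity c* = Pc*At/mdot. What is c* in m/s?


c* = 18e6 * 0.073 / 1136.0 = 1157 m/s

1157 m/s


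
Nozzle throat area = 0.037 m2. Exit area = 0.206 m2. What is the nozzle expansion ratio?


AR = 0.206 / 0.037 = 5.6

5.6


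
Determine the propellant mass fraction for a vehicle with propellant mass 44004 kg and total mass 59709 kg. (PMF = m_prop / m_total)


PMF = 44004 / 59709 = 0.737

0.737


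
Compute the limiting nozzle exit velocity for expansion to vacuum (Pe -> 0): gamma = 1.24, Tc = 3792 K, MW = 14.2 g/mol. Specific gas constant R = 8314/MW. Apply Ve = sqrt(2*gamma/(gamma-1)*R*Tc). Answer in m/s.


R = 8314 / 14.2 = 585.49 J/(kg.K)
Ve = sqrt(2 * 1.24 / (1.24 - 1) * 585.49 * 3792) = 4790 m/s

4790 m/s


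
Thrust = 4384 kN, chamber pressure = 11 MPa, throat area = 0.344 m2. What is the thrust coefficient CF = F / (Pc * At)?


CF = 4384000 / (11e6 * 0.344) = 1.16

1.16


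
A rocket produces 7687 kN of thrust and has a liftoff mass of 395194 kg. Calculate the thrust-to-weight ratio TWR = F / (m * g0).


TWR = 7687000 / (395194 * 9.81) = 1.98

1.98


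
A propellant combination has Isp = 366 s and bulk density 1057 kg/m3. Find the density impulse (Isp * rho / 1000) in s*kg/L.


rho*Isp = 366 * 1057 / 1000 = 387 s*kg/L

387 s*kg/L


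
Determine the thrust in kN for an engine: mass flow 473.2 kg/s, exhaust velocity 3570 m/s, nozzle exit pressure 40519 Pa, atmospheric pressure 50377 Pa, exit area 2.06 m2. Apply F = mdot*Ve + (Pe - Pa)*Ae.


F = 473.2 * 3570 + (40519 - 50377) * 2.06 = 1.6690e+06 N = 1669.0 kN

1669.0 kN


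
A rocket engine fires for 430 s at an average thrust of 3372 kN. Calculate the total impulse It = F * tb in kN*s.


It = 3372 * 430 = 1449960 kN*s

1449960 kN*s


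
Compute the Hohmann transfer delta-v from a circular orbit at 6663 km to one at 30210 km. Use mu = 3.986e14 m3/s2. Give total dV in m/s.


V1 = sqrt(mu/r1) = 7734.53 m/s
dV1 = V1*(sqrt(2*r2/(r1+r2)) - 1) = 2166.26 m/s
V2 = sqrt(mu/r2) = 3632.4 m/s
dV2 = V2*(1 - sqrt(2*r1/(r1+r2))) = 1448.72 m/s
Total dV = 3615 m/s

3615 m/s


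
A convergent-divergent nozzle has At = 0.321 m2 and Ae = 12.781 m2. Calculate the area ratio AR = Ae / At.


AR = 12.781 / 0.321 = 39.8

39.8


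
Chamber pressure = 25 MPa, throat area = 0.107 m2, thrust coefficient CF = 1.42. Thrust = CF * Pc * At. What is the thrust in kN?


F = 1.42 * 25e6 * 0.107 = 3.7985e+06 N = 3798.5 kN

3798.5 kN


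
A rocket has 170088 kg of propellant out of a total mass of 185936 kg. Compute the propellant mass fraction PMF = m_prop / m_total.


PMF = 170088 / 185936 = 0.915

0.915


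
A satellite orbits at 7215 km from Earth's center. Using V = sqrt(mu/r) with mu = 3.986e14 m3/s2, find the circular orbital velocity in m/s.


V = sqrt(3.986e14 / 7215000) = 7433 m/s

7433 m/s


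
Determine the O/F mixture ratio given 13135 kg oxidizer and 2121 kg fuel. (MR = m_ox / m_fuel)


MR = 13135 / 2121 = 6.19

6.19


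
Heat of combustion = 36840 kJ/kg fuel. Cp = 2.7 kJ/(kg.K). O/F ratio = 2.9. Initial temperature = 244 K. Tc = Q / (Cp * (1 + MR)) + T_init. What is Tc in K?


Tc = 36840 / (2.7 * (1 + 2.9)) + 244 = 3743 K

3743 K


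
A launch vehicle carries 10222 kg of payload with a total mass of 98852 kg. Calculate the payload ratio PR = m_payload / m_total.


PR = 10222 / 98852 = 0.1034

0.1034


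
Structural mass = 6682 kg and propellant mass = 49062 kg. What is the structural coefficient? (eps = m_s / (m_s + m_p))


eps = 6682 / (6682 + 49062) = 0.1199

0.1199


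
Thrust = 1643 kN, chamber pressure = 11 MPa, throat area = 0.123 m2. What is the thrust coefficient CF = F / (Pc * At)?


CF = 1643000 / (11e6 * 0.123) = 1.21

1.21


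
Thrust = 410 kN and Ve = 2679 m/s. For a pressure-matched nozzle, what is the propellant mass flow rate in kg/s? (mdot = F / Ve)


mdot = F / Ve = 410000 / 2679 = 153.0 kg/s

153.0 kg/s


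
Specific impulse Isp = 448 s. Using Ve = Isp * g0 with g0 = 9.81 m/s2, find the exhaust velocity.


Ve = Isp * g0 = 448 * 9.81 = 4394.9 m/s

4394.9 m/s


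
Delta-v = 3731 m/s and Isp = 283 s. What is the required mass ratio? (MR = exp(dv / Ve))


Ve = 283 * 9.81 = 2776.23 m/s
MR = exp(3731 / 2776.23) = 3.834

3.834


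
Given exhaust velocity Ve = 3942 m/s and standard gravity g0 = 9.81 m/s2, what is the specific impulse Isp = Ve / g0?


Isp = Ve / g0 = 3942 / 9.81 = 401.8 s

401.8 s


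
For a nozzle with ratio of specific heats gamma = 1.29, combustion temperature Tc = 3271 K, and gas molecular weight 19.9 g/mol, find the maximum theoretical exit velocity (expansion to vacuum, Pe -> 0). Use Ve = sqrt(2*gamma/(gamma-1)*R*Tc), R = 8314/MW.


R = 8314 / 19.9 = 417.79 J/(kg.K)
Ve = sqrt(2 * 1.29 / (1.29 - 1) * 417.79 * 3271) = 3487 m/s

3487 m/s


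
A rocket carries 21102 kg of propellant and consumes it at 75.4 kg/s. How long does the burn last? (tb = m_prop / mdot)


tb = 21102 / 75.4 = 279.9 s

279.9 s


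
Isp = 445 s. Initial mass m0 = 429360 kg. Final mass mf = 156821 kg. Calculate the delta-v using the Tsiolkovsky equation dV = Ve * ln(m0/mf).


Ve = 445 * 9.81 = 4365.45 m/s
dV = 4365.45 * ln(429360/156821) = 4397 m/s

4397 m/s


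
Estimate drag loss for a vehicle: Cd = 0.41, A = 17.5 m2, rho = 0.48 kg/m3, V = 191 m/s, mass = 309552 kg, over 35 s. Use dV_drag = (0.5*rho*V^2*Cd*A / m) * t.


D = 0.5 * 0.48 * 191^2 * 0.41 * 17.5 = 62820.28 N
a = 62820.28 / 309552 = 0.2029 m/s2
dV = 0.2029 * 35 = 7.1 m/s

7.1 m/s


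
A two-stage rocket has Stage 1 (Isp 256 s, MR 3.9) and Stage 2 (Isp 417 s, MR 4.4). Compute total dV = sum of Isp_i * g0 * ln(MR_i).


dV1 = 256 * 9.81 * ln(3.9) = 3417.9 m/s
dV2 = 417 * 9.81 * ln(4.4) = 6060.9 m/s
Total dV = 3417.9 + 6060.9 = 9478.8 m/s ~ 9479 m/s

9479 m/s


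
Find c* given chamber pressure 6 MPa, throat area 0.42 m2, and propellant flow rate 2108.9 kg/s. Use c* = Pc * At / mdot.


c* = 6e6 * 0.42 / 2108.9 = 1195 m/s

1195 m/s


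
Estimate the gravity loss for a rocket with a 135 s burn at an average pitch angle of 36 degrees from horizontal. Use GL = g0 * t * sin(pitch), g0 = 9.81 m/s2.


GL = 9.81 * 135 * sin(36 deg) = 778 m/s

778 m/s


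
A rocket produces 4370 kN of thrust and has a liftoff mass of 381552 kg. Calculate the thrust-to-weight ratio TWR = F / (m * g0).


TWR = 4370000 / (381552 * 9.81) = 1.17

1.17


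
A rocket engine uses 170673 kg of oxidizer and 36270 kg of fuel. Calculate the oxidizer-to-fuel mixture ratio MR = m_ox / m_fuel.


MR = 170673 / 36270 = 4.71

4.71


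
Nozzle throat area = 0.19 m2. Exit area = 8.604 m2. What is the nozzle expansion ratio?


AR = 8.604 / 0.19 = 45.3

45.3


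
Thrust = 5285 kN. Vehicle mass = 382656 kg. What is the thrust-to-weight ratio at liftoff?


TWR = 5285000 / (382656 * 9.81) = 1.41

1.41


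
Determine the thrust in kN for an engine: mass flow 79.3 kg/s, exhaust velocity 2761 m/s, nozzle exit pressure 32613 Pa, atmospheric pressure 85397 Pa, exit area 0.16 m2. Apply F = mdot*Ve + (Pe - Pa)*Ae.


F = 79.3 * 2761 + (32613 - 85397) * 0.16 = 210502.0 N = 210.5 kN

210.5 kN


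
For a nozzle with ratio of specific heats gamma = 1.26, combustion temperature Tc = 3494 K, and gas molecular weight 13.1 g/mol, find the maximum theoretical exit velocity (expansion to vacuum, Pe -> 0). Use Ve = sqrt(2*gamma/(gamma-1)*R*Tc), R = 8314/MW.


R = 8314 / 13.1 = 634.66 J/(kg.K)
Ve = sqrt(2 * 1.26 / (1.26 - 1) * 634.66 * 3494) = 4636 m/s

4636 m/s


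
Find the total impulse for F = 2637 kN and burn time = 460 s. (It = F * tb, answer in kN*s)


It = 2637 * 460 = 1213020 kN*s

1213020 kN*s


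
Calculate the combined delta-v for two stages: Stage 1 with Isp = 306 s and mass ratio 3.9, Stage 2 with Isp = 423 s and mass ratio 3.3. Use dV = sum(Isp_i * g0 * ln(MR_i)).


dV1 = 306 * 9.81 * ln(3.9) = 4085.5 m/s
dV2 = 423 * 9.81 * ln(3.3) = 4954.3 m/s
Total dV = 4085.5 + 4954.3 = 9039.8 m/s ~ 9040 m/s

9040 m/s


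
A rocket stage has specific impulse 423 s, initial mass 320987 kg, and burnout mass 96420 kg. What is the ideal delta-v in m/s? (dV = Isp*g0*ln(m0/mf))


Ve = 423 * 9.81 = 4149.63 m/s
dV = 4149.63 * ln(320987/96420) = 4991 m/s

4991 m/s


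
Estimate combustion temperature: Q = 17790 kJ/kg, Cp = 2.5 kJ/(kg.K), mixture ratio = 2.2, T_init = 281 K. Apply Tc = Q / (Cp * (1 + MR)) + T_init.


Tc = 17790 / (2.5 * (1 + 2.2)) + 281 = 2505 K

2505 K


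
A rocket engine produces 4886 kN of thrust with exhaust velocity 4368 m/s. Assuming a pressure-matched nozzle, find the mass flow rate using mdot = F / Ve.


mdot = F / Ve = 4886000 / 4368 = 1118.6 kg/s

1118.6 kg/s


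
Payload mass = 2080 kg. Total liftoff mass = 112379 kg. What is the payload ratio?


PR = 2080 / 112379 = 0.0185

0.0185


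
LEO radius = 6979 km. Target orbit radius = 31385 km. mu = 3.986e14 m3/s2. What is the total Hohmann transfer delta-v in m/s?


V1 = sqrt(mu/r1) = 7557.39 m/s
dV1 = V1*(sqrt(2*r2/(r1+r2)) - 1) = 2109.48 m/s
V2 = sqrt(mu/r2) = 3563.75 m/s
dV2 = V2*(1 - sqrt(2*r1/(r1+r2))) = 1414.15 m/s
Total dV = 3524 m/s

3524 m/s


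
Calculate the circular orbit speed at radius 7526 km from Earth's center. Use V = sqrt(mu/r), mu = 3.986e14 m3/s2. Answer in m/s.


V = sqrt(3.986e14 / 7526000) = 7278 m/s

7278 m/s


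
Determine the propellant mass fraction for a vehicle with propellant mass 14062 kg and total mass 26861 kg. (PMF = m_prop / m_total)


PMF = 14062 / 26861 = 0.524

0.524


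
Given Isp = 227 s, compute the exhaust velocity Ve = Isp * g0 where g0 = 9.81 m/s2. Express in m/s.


Ve = Isp * g0 = 227 * 9.81 = 2226.9 m/s

2226.9 m/s


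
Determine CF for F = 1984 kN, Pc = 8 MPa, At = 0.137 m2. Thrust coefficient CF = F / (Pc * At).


CF = 1984000 / (8e6 * 0.137) = 1.81

1.81


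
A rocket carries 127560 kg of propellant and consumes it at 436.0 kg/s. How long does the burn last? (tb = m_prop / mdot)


tb = 127560 / 436.0 = 292.6 s

292.6 s


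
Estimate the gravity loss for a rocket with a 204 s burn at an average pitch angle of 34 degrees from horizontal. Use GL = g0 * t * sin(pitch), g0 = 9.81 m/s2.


GL = 9.81 * 204 * sin(34 deg) = 1119 m/s

1119 m/s


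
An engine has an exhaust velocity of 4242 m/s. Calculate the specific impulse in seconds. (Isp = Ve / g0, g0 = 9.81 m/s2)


Isp = Ve / g0 = 4242 / 9.81 = 432.4 s

432.4 s


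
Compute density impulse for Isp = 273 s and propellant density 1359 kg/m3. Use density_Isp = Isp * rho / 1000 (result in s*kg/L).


rho*Isp = 273 * 1359 / 1000 = 371 s*kg/L

371 s*kg/L


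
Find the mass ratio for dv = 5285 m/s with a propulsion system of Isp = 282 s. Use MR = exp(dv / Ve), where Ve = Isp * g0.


Ve = 282 * 9.81 = 2766.42 m/s
MR = exp(5285 / 2766.42) = 6.756

6.756


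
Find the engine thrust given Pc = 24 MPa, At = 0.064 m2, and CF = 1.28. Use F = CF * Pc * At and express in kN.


F = 1.28 * 24e6 * 0.064 = 1.9661e+06 N = 1966.1 kN

1966.1 kN


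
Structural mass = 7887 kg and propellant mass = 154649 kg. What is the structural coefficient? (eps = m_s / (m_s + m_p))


eps = 7887 / (7887 + 154649) = 0.0485

0.0485


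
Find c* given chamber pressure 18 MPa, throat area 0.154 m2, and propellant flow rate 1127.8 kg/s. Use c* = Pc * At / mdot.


c* = 18e6 * 0.154 / 1127.8 = 2458 m/s

2458 m/s


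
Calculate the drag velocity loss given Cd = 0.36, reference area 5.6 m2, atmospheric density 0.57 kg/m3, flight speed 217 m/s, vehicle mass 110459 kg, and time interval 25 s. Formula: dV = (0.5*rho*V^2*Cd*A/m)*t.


D = 0.5 * 0.57 * 217^2 * 0.36 * 5.6 = 27055.46 N
a = 27055.46 / 110459 = 0.2449 m/s2
dV = 0.2449 * 25 = 6.1 m/s

6.1 m/s


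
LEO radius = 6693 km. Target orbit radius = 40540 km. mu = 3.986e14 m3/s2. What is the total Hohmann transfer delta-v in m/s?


V1 = sqrt(mu/r1) = 7717.17 m/s
dV1 = V1*(sqrt(2*r2/(r1+r2)) - 1) = 2393.79 m/s
V2 = sqrt(mu/r2) = 3135.64 m/s
dV2 = V2*(1 - sqrt(2*r1/(r1+r2))) = 1466.36 m/s
Total dV = 3860 m/s

3860 m/s


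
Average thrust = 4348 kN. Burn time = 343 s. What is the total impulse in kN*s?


It = 4348 * 343 = 1491364 kN*s

1491364 kN*s


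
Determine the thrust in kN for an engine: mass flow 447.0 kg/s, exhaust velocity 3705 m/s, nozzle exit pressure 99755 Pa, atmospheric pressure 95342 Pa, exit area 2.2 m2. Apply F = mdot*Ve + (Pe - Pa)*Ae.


F = 447.0 * 3705 + (99755 - 95342) * 2.2 = 1.6658e+06 N = 1665.8 kN

1665.8 kN


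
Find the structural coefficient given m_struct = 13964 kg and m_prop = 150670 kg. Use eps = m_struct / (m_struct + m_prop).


eps = 13964 / (13964 + 150670) = 0.0848

0.0848


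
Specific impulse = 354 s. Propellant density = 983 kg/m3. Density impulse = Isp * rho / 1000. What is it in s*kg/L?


rho*Isp = 354 * 983 / 1000 = 348 s*kg/L

348 s*kg/L


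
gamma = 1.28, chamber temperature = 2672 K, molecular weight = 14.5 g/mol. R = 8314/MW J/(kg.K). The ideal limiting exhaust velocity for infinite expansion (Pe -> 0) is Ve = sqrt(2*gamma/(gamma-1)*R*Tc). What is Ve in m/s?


R = 8314 / 14.5 = 573.38 J/(kg.K)
Ve = sqrt(2 * 1.28 / (1.28 - 1) * 573.38 * 2672) = 3743 m/s

3743 m/s


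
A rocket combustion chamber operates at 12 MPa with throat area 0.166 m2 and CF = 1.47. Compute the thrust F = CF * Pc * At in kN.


F = 1.47 * 12e6 * 0.166 = 2.9282e+06 N = 2928.2 kN

2928.2 kN


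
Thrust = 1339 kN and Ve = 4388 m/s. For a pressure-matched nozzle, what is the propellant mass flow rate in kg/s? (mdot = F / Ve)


mdot = F / Ve = 1339000 / 4388 = 305.2 kg/s

305.2 kg/s


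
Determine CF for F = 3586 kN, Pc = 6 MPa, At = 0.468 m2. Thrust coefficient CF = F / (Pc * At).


CF = 3586000 / (6e6 * 0.468) = 1.28

1.28


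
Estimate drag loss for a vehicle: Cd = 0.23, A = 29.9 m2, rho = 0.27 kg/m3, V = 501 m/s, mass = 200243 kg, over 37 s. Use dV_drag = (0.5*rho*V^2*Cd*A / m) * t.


D = 0.5 * 0.27 * 501^2 * 0.23 * 29.9 = 233028.07 N
a = 233028.07 / 200243 = 1.1637 m/s2
dV = 1.1637 * 37 = 43.1 m/s

43.1 m/s


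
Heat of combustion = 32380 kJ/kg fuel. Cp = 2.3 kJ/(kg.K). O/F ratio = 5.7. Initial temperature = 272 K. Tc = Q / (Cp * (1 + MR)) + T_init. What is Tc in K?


Tc = 32380 / (2.3 * (1 + 5.7)) + 272 = 2373 K

2373 K


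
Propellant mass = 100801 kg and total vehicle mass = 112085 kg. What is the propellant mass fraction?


PMF = 100801 / 112085 = 0.899

0.899


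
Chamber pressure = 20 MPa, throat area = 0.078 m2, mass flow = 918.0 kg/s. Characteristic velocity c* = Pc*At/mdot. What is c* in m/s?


c* = 20e6 * 0.078 / 918.0 = 1699 m/s

1699 m/s


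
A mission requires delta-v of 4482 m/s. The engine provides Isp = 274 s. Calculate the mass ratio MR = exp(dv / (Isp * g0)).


Ve = 274 * 9.81 = 2687.94 m/s
MR = exp(4482 / 2687.94) = 5.299

5.299


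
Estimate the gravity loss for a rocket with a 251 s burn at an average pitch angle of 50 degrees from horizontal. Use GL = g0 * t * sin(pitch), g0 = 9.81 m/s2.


GL = 9.81 * 251 * sin(50 deg) = 1886 m/s

1886 m/s


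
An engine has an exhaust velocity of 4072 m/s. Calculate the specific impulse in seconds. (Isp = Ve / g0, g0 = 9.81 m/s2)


Isp = Ve / g0 = 4072 / 9.81 = 415.1 s

415.1 s


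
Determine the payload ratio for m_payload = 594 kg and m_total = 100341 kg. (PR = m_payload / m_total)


PR = 594 / 100341 = 0.0059

0.0059


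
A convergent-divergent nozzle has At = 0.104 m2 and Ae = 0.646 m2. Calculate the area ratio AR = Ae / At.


AR = 0.646 / 0.104 = 6.2

6.2


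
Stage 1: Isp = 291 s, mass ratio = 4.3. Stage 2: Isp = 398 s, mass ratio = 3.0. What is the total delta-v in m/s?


dV1 = 291 * 9.81 * ln(4.3) = 4163.9 m/s
dV2 = 398 * 9.81 * ln(3.0) = 4289.4 m/s
Total dV = 4163.9 + 4289.4 = 8453.3 m/s ~ 8453 m/s

8453 m/s


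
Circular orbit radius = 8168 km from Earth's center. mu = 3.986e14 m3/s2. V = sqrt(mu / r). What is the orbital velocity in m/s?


V = sqrt(3.986e14 / 8168000) = 6986 m/s

6986 m/s


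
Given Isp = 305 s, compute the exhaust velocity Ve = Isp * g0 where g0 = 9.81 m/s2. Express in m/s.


Ve = Isp * g0 = 305 * 9.81 = 2992.1 m/s

2992.1 m/s


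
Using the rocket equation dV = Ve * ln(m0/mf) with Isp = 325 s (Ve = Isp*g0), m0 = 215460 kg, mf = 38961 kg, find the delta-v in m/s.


Ve = 325 * 9.81 = 3188.25 m/s
dV = 3188.25 * ln(215460/38961) = 5453 m/s

5453 m/s


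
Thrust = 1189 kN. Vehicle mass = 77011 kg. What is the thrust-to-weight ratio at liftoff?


TWR = 1189000 / (77011 * 9.81) = 1.57

1.57


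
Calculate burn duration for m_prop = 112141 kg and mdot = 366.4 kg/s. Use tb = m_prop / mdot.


tb = 112141 / 366.4 = 306.1 s

306.1 s


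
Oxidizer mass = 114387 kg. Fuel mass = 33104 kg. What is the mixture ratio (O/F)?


MR = 114387 / 33104 = 3.46

3.46


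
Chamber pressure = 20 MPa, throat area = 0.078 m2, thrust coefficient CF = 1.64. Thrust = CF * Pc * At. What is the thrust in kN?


F = 1.64 * 20e6 * 0.078 = 2.5584e+06 N = 2558.4 kN

2558.4 kN


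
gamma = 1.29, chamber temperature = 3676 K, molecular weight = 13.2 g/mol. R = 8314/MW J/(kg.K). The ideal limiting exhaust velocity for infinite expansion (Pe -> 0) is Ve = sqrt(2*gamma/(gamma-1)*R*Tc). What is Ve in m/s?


R = 8314 / 13.2 = 629.85 J/(kg.K)
Ve = sqrt(2 * 1.29 / (1.29 - 1) * 629.85 * 3676) = 4539 m/s

4539 m/s


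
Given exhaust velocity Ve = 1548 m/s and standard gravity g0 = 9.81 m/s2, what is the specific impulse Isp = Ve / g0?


Isp = Ve / g0 = 1548 / 9.81 = 157.8 s

157.8 s


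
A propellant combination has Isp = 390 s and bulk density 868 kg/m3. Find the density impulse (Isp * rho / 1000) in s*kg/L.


rho*Isp = 390 * 868 / 1000 = 339 s*kg/L

339 s*kg/L
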